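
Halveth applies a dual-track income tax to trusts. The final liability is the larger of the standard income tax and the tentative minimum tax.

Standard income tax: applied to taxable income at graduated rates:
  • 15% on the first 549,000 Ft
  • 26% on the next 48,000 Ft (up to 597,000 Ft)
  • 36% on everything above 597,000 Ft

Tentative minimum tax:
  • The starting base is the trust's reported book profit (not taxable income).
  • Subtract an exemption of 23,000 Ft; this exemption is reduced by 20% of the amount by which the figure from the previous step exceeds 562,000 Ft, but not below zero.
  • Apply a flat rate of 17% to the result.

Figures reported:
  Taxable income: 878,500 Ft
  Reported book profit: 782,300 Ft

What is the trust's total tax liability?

Standard income tax:
  549,000 Ft × 15% = 82,350 Ft
  48,000 Ft × 26% = 12,480 Ft
  281,500 Ft × 36% = 101,340 Ft
  → 196,170 Ft

Tentative minimum tax:
  Base (reported book profit): 782,300 Ft
  Exemption: 20% × (782,300 Ft − 562,000 Ft) = 44,060 Ft ≥ 23,000 Ft, so the exemption is fully phased out
  Base: 782,300 Ft − 0 Ft = 782,300 Ft
  782,300 Ft × 17% = 132,991 Ft

196,170 Ft > 132,991 Ft, so the standard income tax governs.

196,170 Ft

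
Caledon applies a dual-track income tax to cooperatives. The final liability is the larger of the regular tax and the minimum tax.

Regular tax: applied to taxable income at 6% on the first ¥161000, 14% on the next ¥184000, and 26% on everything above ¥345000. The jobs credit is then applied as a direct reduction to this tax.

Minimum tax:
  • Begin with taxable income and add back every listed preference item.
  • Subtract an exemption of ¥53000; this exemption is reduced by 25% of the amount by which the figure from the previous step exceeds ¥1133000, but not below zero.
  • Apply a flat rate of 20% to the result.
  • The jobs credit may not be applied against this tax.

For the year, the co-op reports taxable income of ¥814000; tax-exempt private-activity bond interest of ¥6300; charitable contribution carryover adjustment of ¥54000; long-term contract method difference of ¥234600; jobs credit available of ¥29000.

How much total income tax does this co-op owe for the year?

¥211180

Minimum tax:
  Adjusted income: ¥814000 + ¥6300 + ¥54000 + ¥234600 = ¥1108900
  Exemption: ¥1108900 ≤ ¥1133000, so full ¥53000 applies
  Base: ¥1108900 − ¥53000 = ¥1055900
  ¥1055900 × 20% = ¥211180

Regular tax:
  ¥161000 × 6% = ¥9660
  ¥184000 × 14% = ¥25760
  ¥469000 × 26% = ¥121940
  → ¥157360
  Less jobs credit ¥29000 → ¥128360

¥211180 > ¥128360, so the minimum tax is the binding amount.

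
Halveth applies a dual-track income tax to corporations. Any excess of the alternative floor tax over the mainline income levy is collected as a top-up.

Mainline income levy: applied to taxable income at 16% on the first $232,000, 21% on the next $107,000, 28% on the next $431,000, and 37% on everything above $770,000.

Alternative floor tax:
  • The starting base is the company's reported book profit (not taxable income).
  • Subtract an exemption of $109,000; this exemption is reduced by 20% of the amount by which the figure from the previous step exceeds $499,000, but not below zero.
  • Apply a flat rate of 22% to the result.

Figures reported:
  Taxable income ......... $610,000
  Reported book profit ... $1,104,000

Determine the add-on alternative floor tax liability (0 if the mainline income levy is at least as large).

$107,410

Mainline income levy:
  $232,000 × 16% = $37,120
  $107,000 × 21% = $22,470
  $271,000 × 28% = $75,880
  → $135,470

Alternative floor tax:
  Base (reported book profit): $1,104,000
  Exemption: 20% × ($1,104,000 − $499,000) = $121,000 ≥ $109,000, so the exemption is fully phased out
  Base: $1,104,000 − $0 = $1,104,000
  $1,104,000 × 22% = $242,880

Excess of alternative floor tax over mainline income levy: $242,880 − $135,470 = $107,410.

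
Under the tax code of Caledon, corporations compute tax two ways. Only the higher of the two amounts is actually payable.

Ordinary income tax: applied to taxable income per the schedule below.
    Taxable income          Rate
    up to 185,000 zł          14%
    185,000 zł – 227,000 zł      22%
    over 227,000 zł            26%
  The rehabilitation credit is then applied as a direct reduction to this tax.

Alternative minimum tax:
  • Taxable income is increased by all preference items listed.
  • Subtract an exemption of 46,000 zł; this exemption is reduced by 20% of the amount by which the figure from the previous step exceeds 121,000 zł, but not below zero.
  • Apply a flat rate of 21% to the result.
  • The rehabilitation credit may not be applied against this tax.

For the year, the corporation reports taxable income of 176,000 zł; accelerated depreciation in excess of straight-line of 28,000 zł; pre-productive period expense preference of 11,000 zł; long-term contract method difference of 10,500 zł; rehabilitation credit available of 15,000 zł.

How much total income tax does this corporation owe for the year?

Alternative minimum tax:
  Adjusted income: 176,000 zł + 28,000 zł + 11,000 zł + 10,500 zł = 225,500 zł
  Exemption: 46,000 zł − 20% × (225,500 zł − 121,000 zł) = 46,000 zł − 20,900 zł = 25,100 zł
  Base: 225,500 zł − 25,100 zł = 200,400 zł
  200,400 zł × 21% = 42,084 zł

Ordinary income tax:
  176,000 zł × 14% = 24,640 zł
  Less rehabilitation credit 15,000 zł → 9,640 zł

42,084 zł > 9,640 zł, so the alternative minimum tax is the binding amount.

42,084 zł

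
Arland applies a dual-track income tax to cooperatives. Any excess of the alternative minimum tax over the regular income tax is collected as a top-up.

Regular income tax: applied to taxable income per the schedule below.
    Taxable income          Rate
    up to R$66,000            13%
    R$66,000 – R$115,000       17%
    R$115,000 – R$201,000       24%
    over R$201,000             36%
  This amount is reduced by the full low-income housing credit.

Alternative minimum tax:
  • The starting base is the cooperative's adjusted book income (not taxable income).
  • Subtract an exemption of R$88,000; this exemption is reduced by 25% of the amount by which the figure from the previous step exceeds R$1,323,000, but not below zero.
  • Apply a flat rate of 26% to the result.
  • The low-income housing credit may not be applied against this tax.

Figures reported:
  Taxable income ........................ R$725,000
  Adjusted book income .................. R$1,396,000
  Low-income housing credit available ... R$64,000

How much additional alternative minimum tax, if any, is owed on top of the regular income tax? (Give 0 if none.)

Regular income tax:
  R$66,000 × 13% = R$8,580
  R$49,000 × 17% = R$8,330
  R$86,000 × 24% = R$20,640
  R$524,000 × 36% = R$188,640
  → R$226,190
  Less low-income housing credit R$64,000 → R$162,190

Alternative minimum tax:
  Base (adjusted book income): R$1,396,000
  Exemption: R$88,000 − 25% × (R$1,396,000 − R$1,323,000) = R$88,000 − R$18,250 = R$69,750
  Base: R$1,396,000 − R$69,750 = R$1,326,250
  R$1,326,250 × 26% = R$344,825

Excess of alternative minimum tax over regular income tax: R$344,825 − R$162,190 = R$182,635.

R$182,635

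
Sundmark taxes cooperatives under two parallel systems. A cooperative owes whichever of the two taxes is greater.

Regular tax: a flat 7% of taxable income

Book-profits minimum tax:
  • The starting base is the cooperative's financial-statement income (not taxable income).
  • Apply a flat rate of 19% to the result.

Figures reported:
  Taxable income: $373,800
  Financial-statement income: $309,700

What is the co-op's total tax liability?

Book-profits minimum tax:
  Base (financial-statement income): $309,700
  $309,700 × 19% = $58,843

Regular tax:
  $373,800 × 7% = $26,166

$58,843 > $26,166, so the book-profits minimum tax is the binding amount.

$58,843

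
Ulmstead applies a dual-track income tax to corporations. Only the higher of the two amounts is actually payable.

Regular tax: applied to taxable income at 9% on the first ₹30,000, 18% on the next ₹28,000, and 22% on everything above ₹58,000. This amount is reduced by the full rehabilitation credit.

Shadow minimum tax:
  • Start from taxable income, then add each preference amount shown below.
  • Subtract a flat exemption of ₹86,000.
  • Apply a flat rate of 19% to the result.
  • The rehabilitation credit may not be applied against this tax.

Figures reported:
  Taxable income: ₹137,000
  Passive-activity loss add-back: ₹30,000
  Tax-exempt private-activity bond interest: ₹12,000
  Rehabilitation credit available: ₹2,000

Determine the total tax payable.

₹23,120

Shadow minimum tax:
  Adjusted income: ₹137,000 + ₹30,000 + ₹12,000 = ₹179,000
  Less exemption ₹86,000 → base ₹93,000
  ₹93,000 × 19% = ₹17,670

Regular tax:
  ₹30,000 × 9% = ₹2,700
  ₹28,000 × 18% = ₹5,040
  ₹79,000 × 22% = ₹17,380
  → ₹25,120
  Less rehabilitation credit ₹2,000 → ₹23,120

₹23,120 > ₹17,670, so the regular tax governs.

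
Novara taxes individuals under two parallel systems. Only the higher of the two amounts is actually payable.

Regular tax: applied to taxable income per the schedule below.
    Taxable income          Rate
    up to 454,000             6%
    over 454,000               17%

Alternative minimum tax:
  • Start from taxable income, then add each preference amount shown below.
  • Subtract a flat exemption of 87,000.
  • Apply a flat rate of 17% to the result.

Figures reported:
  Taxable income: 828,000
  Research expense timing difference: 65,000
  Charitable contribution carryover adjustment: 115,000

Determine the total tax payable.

156,570

Alternative minimum tax:
  Adjusted income: 828,000 + 65,000 + 115,000 = 1,008,000
  Less exemption 87,000 → base 921,000
  921,000 × 17% = 156,570

Regular tax:
  454,000 × 6% = 27,240
  374,000 × 17% = 63,580
  → 90,820

156,570 > 90,820, so the alternative minimum tax is the binding amount.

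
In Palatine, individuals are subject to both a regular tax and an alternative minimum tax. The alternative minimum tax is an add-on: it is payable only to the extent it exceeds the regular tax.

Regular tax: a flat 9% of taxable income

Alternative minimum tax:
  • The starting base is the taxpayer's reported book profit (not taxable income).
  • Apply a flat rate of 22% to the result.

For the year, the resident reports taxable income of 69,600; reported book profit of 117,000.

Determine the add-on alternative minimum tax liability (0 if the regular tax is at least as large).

Alternative minimum tax:
  Base (reported book profit): 117,000
  117,000 × 22% = 25,740

Regular tax:
  69,600 × 9% = 6,264

Excess of alternative minimum tax over regular tax: 25,740 − 6,264 = 19,476.

19,476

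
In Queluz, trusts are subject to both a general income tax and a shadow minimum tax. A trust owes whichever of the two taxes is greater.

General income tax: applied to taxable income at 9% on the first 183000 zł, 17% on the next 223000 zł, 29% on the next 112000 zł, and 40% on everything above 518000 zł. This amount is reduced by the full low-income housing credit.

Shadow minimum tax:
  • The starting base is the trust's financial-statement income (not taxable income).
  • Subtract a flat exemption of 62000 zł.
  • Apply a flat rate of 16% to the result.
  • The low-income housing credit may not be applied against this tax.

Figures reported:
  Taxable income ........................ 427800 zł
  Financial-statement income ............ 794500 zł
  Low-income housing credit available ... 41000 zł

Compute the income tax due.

Shadow minimum tax:
  Base (financial-statement income): 794500 zł
  Less exemption 62000 zł → base 732500 zł
  732500 zł × 16% = 117200 zł

General income tax:
  183000 zł × 9% = 16470 zł
  223000 zł × 17% = 37910 zł
  21800 zł × 29% = 6322 zł
  → 60702 zł
  Less low-income housing credit 41000 zł → 19702 zł

117200 zł > 19702 zł, so the shadow minimum tax is the binding amount.

117200 zł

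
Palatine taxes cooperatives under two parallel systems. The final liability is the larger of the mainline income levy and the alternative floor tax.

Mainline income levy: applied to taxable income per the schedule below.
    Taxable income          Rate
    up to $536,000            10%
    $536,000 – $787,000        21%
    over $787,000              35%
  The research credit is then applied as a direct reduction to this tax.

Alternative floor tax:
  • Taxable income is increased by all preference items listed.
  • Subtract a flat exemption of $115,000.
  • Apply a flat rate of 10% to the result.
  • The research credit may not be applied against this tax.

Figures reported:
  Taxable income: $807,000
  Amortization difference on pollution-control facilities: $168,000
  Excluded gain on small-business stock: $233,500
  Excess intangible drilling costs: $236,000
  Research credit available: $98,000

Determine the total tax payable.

$132,950

Mainline income levy:
  $536,000 × 10% = $53,600
  $251,000 × 21% = $52,710
  $20,000 × 35% = $7,000
  → $113,310
  Less research credit $98,000 → $15,310

Alternative floor tax:
  Adjusted income: $807,000 + $168,000 + $233,500 + $236,000 = $1,444,500
  Less exemption $115,000 → base $1,329,500
  $1,329,500 × 10% = $132,950

$132,950 > $15,310, so the alternative floor tax is the binding amount.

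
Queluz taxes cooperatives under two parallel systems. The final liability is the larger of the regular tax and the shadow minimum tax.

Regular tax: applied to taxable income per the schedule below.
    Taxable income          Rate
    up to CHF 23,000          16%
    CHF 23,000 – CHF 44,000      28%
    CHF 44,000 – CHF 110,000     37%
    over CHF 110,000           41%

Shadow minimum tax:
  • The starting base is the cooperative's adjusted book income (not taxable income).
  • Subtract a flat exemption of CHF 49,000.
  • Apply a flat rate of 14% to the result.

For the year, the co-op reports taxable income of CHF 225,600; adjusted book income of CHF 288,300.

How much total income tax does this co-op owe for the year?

CHF 81,376

Shadow minimum tax:
  Base (adjusted book income): CHF 288,300
  Less exemption CHF 49,000 → base CHF 239,300
  CHF 239,300 × 14% = CHF 33,502

Regular tax:
  CHF 23,000 × 16% = CHF 3,680
  CHF 21,000 × 28% = CHF 5,880
  CHF 66,000 × 37% = CHF 24,420
  CHF 115,600 × 41% = CHF 47,396
  → CHF 81,376

CHF 81,376 > CHF 33,502, so the regular tax governs.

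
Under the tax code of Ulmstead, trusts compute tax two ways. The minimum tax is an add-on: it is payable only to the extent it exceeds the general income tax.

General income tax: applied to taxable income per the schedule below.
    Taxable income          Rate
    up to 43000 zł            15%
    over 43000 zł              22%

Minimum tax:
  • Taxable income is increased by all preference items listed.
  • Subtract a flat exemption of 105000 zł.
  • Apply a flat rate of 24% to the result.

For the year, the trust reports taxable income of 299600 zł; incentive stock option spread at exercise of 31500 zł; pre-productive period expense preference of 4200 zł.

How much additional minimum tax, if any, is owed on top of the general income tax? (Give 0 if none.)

0 zł

Minimum tax:
  Adjusted income: 299600 zł + 31500 zł + 4200 zł = 335300 zł
  Less exemption 105000 zł → base 230300 zł
  230300 zł × 24% = 55272 zł

General income tax:
  43000 zł × 15% = 6450 zł
  256600 zł × 22% = 56452 zł
  → 62902 zł

55272 zł ≤ 62902 zł, so no add-on is due.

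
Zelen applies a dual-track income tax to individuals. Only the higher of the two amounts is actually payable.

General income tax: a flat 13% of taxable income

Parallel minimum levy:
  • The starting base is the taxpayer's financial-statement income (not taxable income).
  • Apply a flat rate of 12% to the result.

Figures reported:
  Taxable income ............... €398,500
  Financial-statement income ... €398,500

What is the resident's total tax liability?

General income tax:
  €398,500 × 13% = €51,805

Parallel minimum levy:
  Base (financial-statement income): €398,500
  €398,500 × 12% = €47,820

€51,805 > €47,820, so the general income tax governs.

€51,805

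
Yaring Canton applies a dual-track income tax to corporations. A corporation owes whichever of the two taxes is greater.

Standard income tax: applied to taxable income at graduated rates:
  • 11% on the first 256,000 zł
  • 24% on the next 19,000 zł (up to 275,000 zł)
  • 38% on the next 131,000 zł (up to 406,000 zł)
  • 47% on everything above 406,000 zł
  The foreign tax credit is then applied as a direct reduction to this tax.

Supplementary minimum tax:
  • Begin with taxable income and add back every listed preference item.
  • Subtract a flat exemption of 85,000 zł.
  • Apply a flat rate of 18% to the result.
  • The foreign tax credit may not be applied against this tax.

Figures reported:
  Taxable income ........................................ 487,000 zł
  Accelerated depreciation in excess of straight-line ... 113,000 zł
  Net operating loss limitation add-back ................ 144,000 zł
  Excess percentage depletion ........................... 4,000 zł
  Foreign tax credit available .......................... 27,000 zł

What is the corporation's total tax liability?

Supplementary minimum tax:
  Adjusted income: 487,000 zł + 113,000 zł + 144,000 zł + 4,000 zł = 748,000 zł
  Less exemption 85,000 zł → base 663,000 zł
  663,000 zł × 18% = 119,340 zł

Standard income tax:
  256,000 zł × 11% = 28,160 zł
  19,000 zł × 24% = 4,560 zł
  131,000 zł × 38% = 49,780 zł
  81,000 zł × 47% = 38,070 zł
  → 120,570 zł
  Less foreign tax credit 27,000 zł → 93,570 zł

119,340 zł > 93,570 zł, so the supplementary minimum tax is the binding amount.

119,340 zł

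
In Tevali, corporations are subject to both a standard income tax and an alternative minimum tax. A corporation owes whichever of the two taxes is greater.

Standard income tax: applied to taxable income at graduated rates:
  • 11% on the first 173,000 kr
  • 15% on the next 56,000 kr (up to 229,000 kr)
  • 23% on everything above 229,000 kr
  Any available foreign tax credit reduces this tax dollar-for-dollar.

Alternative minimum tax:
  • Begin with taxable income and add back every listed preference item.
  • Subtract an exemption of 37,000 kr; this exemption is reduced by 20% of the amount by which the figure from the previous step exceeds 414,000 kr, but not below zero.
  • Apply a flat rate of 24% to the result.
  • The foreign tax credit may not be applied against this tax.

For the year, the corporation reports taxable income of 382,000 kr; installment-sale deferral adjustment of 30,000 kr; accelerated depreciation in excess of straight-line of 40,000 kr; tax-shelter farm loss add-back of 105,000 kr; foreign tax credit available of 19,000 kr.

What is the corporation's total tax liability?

131,664 kr

Alternative minimum tax:
  Adjusted income: 382,000 kr + 30,000 kr + 40,000 kr + 105,000 kr = 557,000 kr
  Exemption: 37,000 kr − 20% × (557,000 kr − 414,000 kr) = 37,000 kr − 28,600 kr = 8,400 kr
  Base: 557,000 kr − 8,400 kr = 548,600 kr
  548,600 kr × 24% = 131,664 kr

Standard income tax:
  173,000 kr × 11% = 19,030 kr
  56,000 kr × 15% = 8,400 kr
  153,000 kr × 23% = 35,190 kr
  → 62,620 kr
  Less foreign tax credit 19,000 kr → 43,620 kr

131,664 kr > 43,620 kr, so the alternative minimum tax is the binding amount.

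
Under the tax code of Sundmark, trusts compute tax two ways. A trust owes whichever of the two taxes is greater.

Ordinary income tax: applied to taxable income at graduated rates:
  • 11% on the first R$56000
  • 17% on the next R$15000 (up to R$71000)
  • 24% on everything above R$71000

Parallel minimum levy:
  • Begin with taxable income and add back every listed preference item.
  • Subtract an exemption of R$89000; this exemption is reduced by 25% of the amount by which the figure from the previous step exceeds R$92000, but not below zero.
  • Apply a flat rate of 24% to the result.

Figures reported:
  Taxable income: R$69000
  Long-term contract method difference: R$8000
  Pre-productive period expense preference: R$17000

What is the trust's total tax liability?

Ordinary income tax:
  R$56000 × 11% = R$6160
  R$13000 × 17% = R$2210
  → R$8370

Parallel minimum levy:
  Adjusted income: R$69000 + R$8000 + R$17000 = R$94000
  Exemption: R$89000 − 25% × (R$94000 − R$92000) = R$89000 − R$500 = R$88500
  Base: R$94000 − R$88500 = R$5500
  R$5500 × 24% = R$1320

R$8370 > R$1320, so the ordinary income tax governs.

R$8370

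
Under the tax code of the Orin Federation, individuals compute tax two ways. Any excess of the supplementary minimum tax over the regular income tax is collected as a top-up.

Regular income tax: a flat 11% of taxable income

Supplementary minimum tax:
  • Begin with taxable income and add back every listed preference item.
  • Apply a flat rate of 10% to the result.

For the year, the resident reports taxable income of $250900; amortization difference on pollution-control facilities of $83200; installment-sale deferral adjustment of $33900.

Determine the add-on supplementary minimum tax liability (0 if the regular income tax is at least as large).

Supplementary minimum tax:
  Adjusted income: $250900 + $83200 + $33900 = $368000
  $368000 × 10% = $36800

Regular income tax:
  $250900 × 11% = $27599

Excess of supplementary minimum tax over regular income tax: $36800 − $27599 = $9201.

$9201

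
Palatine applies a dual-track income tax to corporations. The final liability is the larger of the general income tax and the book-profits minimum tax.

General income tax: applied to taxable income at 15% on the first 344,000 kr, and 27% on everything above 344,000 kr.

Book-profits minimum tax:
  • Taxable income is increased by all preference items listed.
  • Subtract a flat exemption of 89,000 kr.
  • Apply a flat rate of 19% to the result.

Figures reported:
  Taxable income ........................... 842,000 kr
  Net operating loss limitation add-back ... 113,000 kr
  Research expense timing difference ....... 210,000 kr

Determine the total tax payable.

204,440 kr

Book-profits minimum tax:
  Adjusted income: 842,000 kr + 113,000 kr + 210,000 kr = 1,165,000 kr
  Less exemption 89,000 kr → base 1,076,000 kr
  1,076,000 kr × 19% = 204,440 kr

General income tax:
  344,000 kr × 15% = 51,600 kr
  498,000 kr × 27% = 134,460 kr
  → 186,060 kr

204,440 kr > 186,060 kr, so the book-profits minimum tax is the binding amount.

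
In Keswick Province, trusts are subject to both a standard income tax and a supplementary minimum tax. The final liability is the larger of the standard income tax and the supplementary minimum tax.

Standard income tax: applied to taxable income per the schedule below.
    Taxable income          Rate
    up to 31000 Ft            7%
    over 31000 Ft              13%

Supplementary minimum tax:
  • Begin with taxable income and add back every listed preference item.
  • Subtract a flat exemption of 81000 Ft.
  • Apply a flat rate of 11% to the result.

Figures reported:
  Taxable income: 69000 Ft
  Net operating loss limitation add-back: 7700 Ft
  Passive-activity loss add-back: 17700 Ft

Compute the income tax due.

7110 Ft

Supplementary minimum tax:
  Adjusted income: 69000 Ft + 7700 Ft + 17700 Ft = 94400 Ft
  Less exemption 81000 Ft → base 13400 Ft
  13400 Ft × 11% = 1474 Ft

Standard income tax:
  31000 Ft × 7% = 2170 Ft
  38000 Ft × 13% = 4940 Ft
  → 7110 Ft

7110 Ft > 1474 Ft, so the standard income tax governs.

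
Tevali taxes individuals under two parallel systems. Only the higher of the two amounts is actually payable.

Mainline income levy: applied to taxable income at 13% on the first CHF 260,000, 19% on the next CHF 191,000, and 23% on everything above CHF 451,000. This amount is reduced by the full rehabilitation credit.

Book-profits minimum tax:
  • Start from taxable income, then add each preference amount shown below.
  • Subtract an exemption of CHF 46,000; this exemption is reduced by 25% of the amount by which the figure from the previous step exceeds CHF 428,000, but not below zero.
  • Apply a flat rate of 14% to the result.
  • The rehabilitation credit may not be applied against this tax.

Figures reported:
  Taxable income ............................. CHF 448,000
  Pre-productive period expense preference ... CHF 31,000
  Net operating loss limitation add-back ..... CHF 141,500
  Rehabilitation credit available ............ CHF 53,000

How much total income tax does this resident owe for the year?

Mainline income levy:
  CHF 260,000 × 13% = CHF 33,800
  CHF 188,000 × 19% = CHF 35,720
  → CHF 69,520
  Less rehabilitation credit CHF 53,000 → CHF 16,520

Book-profits minimum tax:
  Adjusted income: CHF 448,000 + CHF 31,000 + CHF 141,500 = CHF 620,500
  Exemption: 25% × (CHF 620,500 − CHF 428,000) = CHF 48,125 ≥ CHF 46,000, so the exemption is fully phased out
  Base: CHF 620,500 − CHF 0 = CHF 620,500
  CHF 620,500 × 14% = CHF 86,870

CHF 86,870 > CHF 16,520, so the book-profits minimum tax is the binding amount.

CHF 86,870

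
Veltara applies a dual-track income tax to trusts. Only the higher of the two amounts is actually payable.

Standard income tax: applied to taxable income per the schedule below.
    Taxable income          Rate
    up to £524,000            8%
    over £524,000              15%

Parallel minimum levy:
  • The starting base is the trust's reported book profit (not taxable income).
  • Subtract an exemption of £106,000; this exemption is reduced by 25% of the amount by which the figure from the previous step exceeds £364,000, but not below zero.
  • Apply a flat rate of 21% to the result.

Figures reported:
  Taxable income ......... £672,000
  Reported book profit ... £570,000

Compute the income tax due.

£108,255

Parallel minimum levy:
  Base (reported book profit): £570,000
  Exemption: £106,000 − 25% × (£570,000 − £364,000) = £106,000 − £51,500 = £54,500
  Base: £570,000 − £54,500 = £515,500
  £515,500 × 21% = £108,255

Standard income tax:
  £524,000 × 8% = £41,920
  £148,000 × 15% = £22,200
  → £64,120

£108,255 > £64,120, so the parallel minimum levy is the binding amount.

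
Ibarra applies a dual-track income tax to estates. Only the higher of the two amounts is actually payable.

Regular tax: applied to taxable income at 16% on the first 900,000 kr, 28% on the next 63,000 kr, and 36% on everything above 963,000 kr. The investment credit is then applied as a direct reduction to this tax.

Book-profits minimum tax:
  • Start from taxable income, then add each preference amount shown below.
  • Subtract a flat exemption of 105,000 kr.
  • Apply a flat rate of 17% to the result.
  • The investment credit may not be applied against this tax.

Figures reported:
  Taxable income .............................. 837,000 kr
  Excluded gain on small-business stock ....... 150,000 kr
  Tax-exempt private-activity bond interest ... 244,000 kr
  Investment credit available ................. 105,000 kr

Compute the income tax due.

191,420 kr

Regular tax:
  837,000 kr × 16% = 133,920 kr
  Less investment credit 105,000 kr → 28,920 kr

Book-profits minimum tax:
  Adjusted income: 837,000 kr + 150,000 kr + 244,000 kr = 1,231,000 kr
  Less exemption 105,000 kr → base 1,126,000 kr
  1,126,000 kr × 17% = 191,420 kr

191,420 kr > 28,920 kr, so the book-profits minimum tax is the binding amount.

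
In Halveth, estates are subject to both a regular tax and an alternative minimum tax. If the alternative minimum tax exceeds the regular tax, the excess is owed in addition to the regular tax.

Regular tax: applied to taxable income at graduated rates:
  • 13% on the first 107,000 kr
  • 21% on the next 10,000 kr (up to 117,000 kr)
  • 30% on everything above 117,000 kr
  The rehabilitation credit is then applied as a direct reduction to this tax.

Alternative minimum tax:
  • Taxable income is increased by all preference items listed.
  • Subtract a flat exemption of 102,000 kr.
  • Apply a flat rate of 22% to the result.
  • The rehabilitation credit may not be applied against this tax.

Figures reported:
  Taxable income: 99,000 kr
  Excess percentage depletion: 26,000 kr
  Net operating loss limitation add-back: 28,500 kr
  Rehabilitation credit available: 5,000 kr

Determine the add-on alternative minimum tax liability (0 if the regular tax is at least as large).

3,460 kr

Regular tax:
  99,000 kr × 13% = 12,870 kr
  Less rehabilitation credit 5,000 kr → 7,870 kr

Alternative minimum tax:
  Adjusted income: 99,000 kr + 26,000 kr + 28,500 kr = 153,500 kr
  Less exemption 102,000 kr → base 51,500 kr
  51,500 kr × 22% = 11,330 kr

Excess of alternative minimum tax over regular tax: 11,330 kr − 7,870 kr = 3,460 kr.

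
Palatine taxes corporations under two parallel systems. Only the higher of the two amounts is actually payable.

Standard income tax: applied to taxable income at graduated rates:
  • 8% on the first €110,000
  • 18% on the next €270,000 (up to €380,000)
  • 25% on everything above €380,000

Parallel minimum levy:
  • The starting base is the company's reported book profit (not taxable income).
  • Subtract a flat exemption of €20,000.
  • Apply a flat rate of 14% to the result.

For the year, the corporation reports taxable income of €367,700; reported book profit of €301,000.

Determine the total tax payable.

€55,186

Parallel minimum levy:
  Base (reported book profit): €301,000
  Less exemption €20,000 → base €281,000
  €281,000 × 14% = €39,340

Standard income tax:
  €110,000 × 8% = €8,800
  €257,700 × 18% = €46,386
  → €55,186

€55,186 > €39,340, so the standard income tax governs.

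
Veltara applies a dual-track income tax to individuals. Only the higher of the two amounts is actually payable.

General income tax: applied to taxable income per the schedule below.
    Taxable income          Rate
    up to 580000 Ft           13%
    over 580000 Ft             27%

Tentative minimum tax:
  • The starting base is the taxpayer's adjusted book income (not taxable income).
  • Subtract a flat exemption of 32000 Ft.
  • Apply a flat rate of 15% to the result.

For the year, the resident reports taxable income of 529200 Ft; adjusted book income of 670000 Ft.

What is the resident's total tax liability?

Tentative minimum tax:
  Base (adjusted book income): 670000 Ft
  Less exemption 32000 Ft → base 638000 Ft
  638000 Ft × 15% = 95700 Ft

General income tax:
  529200 Ft × 13% = 68796 Ft

95700 Ft > 68796 Ft, so the tentative minimum tax is the binding amount.

95700 Ft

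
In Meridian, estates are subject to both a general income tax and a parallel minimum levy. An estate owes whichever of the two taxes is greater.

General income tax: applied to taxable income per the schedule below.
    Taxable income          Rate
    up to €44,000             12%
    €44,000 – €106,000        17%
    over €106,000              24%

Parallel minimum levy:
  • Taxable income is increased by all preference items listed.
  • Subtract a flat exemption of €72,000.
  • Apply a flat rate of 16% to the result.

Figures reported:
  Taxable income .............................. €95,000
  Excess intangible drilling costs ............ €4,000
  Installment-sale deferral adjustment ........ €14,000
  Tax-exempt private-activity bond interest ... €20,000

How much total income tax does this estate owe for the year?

€13,950

General income tax:
  €44,000 × 12% = €5,280
  €51,000 × 17% = €8,670
  → €13,950

Parallel minimum levy:
  Adjusted income: €95,000 + €4,000 + €14,000 + €20,000 = €133,000
  Less exemption €72,000 → base €61,000
  €61,000 × 16% = €9,760

€13,950 > €9,760, so the general income tax governs.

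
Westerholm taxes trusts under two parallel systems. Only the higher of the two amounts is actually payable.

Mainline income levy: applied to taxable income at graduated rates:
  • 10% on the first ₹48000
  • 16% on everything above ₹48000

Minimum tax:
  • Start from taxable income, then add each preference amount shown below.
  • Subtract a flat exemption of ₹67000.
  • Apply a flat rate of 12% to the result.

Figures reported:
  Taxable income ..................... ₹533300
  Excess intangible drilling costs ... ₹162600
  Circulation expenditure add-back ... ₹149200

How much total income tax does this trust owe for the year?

₹93372

Minimum tax:
  Adjusted income: ₹533300 + ₹162600 + ₹149200 = ₹845100
  Less exemption ₹67000 → base ₹778100
  ₹778100 × 12% = ₹93372

Mainline income levy:
  ₹48000 × 10% = ₹4800
  ₹485300 × 16% = ₹77648
  → ₹82448

₹93372 > ₹82448, so the minimum tax is the binding amount.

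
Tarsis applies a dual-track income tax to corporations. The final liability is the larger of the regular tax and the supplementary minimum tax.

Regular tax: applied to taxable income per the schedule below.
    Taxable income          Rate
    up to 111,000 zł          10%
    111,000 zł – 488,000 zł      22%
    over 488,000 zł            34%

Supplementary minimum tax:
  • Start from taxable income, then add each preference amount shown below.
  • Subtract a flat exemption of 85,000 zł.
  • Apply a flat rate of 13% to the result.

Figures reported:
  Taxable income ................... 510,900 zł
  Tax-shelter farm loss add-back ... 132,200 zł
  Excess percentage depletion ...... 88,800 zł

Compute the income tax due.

Supplementary minimum tax:
  Adjusted income: 510,900 zł + 132,200 zł + 88,800 zł = 731,900 zł
  Less exemption 85,000 zł → base 646,900 zł
  646,900 zł × 13% = 84,097 zł

Regular tax:
  111,000 zł × 10% = 11,100 zł
  377,000 zł × 22% = 82,940 zł
  22,900 zł × 34% = 7,786 zł
  → 101,826 zł

101,826 zł > 84,097 zł, so the regular tax governs.

101,826 zł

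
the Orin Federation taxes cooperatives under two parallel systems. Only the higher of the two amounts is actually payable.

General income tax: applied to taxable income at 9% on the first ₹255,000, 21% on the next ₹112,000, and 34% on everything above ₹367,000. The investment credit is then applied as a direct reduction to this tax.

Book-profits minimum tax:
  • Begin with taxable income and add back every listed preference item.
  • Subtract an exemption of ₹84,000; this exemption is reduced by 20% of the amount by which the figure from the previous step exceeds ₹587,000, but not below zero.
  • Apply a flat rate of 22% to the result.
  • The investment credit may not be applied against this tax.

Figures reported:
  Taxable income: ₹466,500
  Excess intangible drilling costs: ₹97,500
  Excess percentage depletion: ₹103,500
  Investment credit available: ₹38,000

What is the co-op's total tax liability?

General income tax:
  ₹255,000 × 9% = ₹22,950
  ₹112,000 × 21% = ₹23,520
  ₹99,500 × 34% = ₹33,830
  → ₹80,300
  Less investment credit ₹38,000 → ₹42,300

Book-profits minimum tax:
  Adjusted income: ₹466,500 + ₹97,500 + ₹103,500 = ₹667,500
  Exemption: ₹84,000 − 20% × (₹667,500 − ₹587,000) = ₹84,000 − ₹16,100 = ₹67,900
  Base: ₹667,500 − ₹67,900 = ₹599,600
  ₹599,600 × 22% = ₹131,912

₹131,912 > ₹42,300, so the book-profits minimum tax is the binding amount.

₹131,912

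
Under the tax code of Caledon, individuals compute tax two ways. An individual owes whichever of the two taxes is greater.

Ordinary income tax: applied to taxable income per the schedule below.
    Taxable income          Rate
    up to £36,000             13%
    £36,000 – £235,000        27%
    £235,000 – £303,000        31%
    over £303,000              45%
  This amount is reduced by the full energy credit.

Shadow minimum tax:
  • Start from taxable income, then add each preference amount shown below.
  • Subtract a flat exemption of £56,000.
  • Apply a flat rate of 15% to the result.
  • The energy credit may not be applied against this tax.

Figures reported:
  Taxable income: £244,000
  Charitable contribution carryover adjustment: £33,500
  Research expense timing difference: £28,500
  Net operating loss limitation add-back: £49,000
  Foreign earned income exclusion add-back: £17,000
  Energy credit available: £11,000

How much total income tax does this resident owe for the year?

Ordinary income tax:
  £36,000 × 13% = £4,680
  £199,000 × 27% = £53,730
  £9,000 × 31% = £2,790
  → £61,200
  Less energy credit £11,000 → £50,200

Shadow minimum tax:
  Adjusted income: £244,000 + £33,500 + £28,500 + £49,000 + £17,000 = £372,000
  Less exemption £56,000 → base £316,000
  £316,000 × 15% = £47,400

£50,200 > £47,400, so the ordinary income tax governs.

£50,200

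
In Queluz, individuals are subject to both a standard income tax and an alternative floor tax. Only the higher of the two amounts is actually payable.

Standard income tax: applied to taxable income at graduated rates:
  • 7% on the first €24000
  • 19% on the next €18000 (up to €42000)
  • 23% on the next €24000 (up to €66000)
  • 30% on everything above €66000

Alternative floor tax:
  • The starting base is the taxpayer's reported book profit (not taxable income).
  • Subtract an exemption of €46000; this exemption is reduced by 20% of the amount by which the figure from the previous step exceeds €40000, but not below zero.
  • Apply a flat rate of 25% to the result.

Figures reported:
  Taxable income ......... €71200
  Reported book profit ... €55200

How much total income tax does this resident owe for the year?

€12180

Alternative floor tax:
  Base (reported book profit): €55200
  Exemption: €46000 − 20% × (€55200 − €40000) = €46000 − €3040 = €42960
  Base: €55200 − €42960 = €12240
  €12240 × 25% = €3060

Standard income tax:
  €24000 × 7% = €1680
  €18000 × 19% = €3420
  €24000 × 23% = €5520
  €5200 × 30% = €1560
  → €12180

€12180 > €3060, so the standard income tax governs.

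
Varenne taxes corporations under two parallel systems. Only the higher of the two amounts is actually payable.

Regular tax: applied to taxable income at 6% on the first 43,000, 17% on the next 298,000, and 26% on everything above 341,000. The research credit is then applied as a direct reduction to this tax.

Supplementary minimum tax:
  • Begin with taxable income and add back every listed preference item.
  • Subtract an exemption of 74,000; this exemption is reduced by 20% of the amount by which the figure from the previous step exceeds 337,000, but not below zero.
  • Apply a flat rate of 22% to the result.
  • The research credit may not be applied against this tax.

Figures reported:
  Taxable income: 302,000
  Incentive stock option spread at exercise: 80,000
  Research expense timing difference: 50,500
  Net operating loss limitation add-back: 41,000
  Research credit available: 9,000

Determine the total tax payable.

Supplementary minimum tax:
  Adjusted income: 302,000 + 80,000 + 50,500 + 41,000 = 473,500
  Exemption: 74,000 − 20% × (473,500 − 337,000) = 74,000 − 27,300 = 46,700
  Base: 473,500 − 46,700 = 426,800
  426,800 × 22% = 93,896

Regular tax:
  43,000 × 6% = 2,580
  259,000 × 17% = 44,030
  → 46,610
  Less research credit 9,000 → 37,610

93,896 > 37,610, so the supplementary minimum tax is the binding amount.

93,896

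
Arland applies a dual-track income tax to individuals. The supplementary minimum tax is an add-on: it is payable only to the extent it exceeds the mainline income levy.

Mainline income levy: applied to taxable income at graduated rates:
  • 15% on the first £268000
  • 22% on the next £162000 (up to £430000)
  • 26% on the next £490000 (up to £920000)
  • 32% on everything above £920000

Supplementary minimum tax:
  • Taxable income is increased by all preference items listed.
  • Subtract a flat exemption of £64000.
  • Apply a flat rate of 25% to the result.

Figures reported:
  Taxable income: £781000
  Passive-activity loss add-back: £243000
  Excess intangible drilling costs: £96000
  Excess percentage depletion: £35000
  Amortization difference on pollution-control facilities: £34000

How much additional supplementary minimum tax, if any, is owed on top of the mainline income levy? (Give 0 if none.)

Supplementary minimum tax:
  Adjusted income: £781000 + £243000 + £96000 + £35000 + £34000 = £1189000
  Less exemption £64000 → base £1125000
  £1125000 × 25% = £281250

Mainline income levy:
  £268000 × 15% = £40200
  £162000 × 22% = £35640
  £351000 × 26% = £91260
  → £167100

Excess of supplementary minimum tax over mainline income levy: £281250 − £167100 = £114150.

£114150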